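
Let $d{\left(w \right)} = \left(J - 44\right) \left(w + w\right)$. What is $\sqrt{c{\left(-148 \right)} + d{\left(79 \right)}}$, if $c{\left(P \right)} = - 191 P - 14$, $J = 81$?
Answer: $10 \sqrt{341} \approx 184.66$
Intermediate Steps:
$d{\left(w \right)} = 74 w$ ($d{\left(w \right)} = \left(81 - 44\right) \left(w + w\right) = 37 \cdot 2 w = 74 w$)
$c{\left(P \right)} = -14 - 191 P$
$\sqrt{c{\left(-148 \right)} + d{\left(79 \right)}} = \sqrt{\left(-14 - -28268\right) + 74 \cdot 79} = \sqrt{\left(-14 + 28268\right) + 5846} = \sqrt{28254 + 5846} = \sqrt{34100} = 10 \sqrt{341}$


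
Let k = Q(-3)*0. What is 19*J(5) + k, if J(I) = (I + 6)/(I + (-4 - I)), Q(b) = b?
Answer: -209/4 ≈ -52.250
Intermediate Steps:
J(I) = -3/2 - I/4 (J(I) = (6 + I)/(-4) = (6 + I)*(-1/4) = -3/2 - I/4)
k = 0 (k = -3*0 = 0)
19*J(5) + k = 19*(-3/2 - 1/4*5) + 0 = 19*(-3/2 - 5/4) + 0 = 19*(-11/4) + 0 = -209/4 + 0 = -209/4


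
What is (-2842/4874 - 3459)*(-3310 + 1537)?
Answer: 14948170092/2437 ≈ 6.1338e+6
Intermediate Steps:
(-2842/4874 - 3459)*(-3310 + 1537) = (-2842*1/4874 - 3459)*(-1773) = (-1421/2437 - 3459)*(-1773) = -8431004/2437*(-1773) = 14948170092/2437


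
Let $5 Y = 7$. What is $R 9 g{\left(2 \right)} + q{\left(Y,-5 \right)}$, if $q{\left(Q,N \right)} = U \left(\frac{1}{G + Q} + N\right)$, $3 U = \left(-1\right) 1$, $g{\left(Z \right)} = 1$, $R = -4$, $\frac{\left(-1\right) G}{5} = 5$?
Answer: $- \frac{12149}{354} \approx -34.319$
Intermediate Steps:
$G = -25$ ($G = \left(-5\right) 5 = -25$)
$U = - \frac{1}{3}$ ($U = \frac{\left(-1\right) 1}{3} = \frac{1}{3} \left(-1\right) = - \frac{1}{3} \approx -0.33333$)
$Y = \frac{7}{5}$ ($Y = \frac{1}{5} \cdot 7 = \frac{7}{5} \approx 1.4$)
$q{\left(Q,N \right)} = - \frac{N}{3} - \frac{1}{3 \left(-25 + Q\right)}$ ($q{\left(Q,N \right)} = - \frac{\frac{1}{-25 + Q} + N}{3} = - \frac{N + \frac{1}{-25 + Q}}{3} = - \frac{N}{3} - \frac{1}{3 \left(-25 + Q\right)}$)
$R 9 g{\left(2 \right)} + q{\left(Y,-5 \right)} = \left(-4\right) 9 \cdot 1 + \frac{-1 + 25 \left(-5\right) - \left(-5\right) \frac{7}{5}}{3 \left(-25 + \frac{7}{5}\right)} = \left(-36\right) 1 + \frac{-1 - 125 + 7}{3 \left(- \frac{118}{5}\right)} = -36 + \frac{1}{3} \left(- \frac{5}{118}\right) \left(-119\right) = -36 + \frac{595}{354} = - \frac{12149}{354}$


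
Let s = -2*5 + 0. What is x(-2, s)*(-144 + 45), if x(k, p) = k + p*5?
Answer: 5148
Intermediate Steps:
s = -10 (s = -10 + 0 = -10)
x(k, p) = k + 5*p
x(-2, s)*(-144 + 45) = (-2 + 5*(-10))*(-144 + 45) = (-2 - 50)*(-99) = -52*(-99) = 5148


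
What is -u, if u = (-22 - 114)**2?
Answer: -18496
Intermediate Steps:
u = 18496 (u = (-136)**2 = 18496)
-u = -1*18496 = -18496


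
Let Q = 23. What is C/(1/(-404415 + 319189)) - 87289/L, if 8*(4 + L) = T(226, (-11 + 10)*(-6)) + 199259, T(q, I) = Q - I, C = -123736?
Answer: 525283112525918/49811 ≈ 1.0546e+10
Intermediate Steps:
T(q, I) = 23 - I
L = 49811/2 (L = -4 + ((23 - (-11 + 10)*(-6)) + 199259)/8 = -4 + ((23 - (-1)*(-6)) + 199259)/8 = -4 + ((23 - 1*6) + 199259)/8 = -4 + ((23 - 6) + 199259)/8 = -4 + (17 + 199259)/8 = -4 + (1/8)*199276 = -4 + 49819/2 = 49811/2 ≈ 24906.)
C/(1/(-404415 + 319189)) - 87289/L = -123736/(1/(-404415 + 319189)) - 87289/49811/2 = -123736/(1/(-85226)) - 87289*2/49811 = -123736/(-1/85226) - 174578/49811 = -123736*(-85226) - 174578/49811 = 10545524336 - 174578/49811 = 525283112525918/49811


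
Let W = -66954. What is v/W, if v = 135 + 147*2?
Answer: -143/22318 ≈ -0.0064074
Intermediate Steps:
v = 429 (v = 135 + 294 = 429)
v/W = 429/(-66954) = 429*(-1/66954) = -143/22318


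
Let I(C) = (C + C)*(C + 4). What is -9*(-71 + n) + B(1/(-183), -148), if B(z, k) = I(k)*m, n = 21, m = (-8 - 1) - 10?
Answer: -809406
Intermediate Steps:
m = -19 (m = -9 - 10 = -19)
I(C) = 2*C*(4 + C) (I(C) = (2*C)*(4 + C) = 2*C*(4 + C))
B(z, k) = -38*k*(4 + k) (B(z, k) = (2*k*(4 + k))*(-19) = -38*k*(4 + k))
-9*(-71 + n) + B(1/(-183), -148) = -9*(-71 + 21) - 38*(-148)*(4 - 148) = -9*(-50) - 38*(-148)*(-144) = 450 - 809856 = -809406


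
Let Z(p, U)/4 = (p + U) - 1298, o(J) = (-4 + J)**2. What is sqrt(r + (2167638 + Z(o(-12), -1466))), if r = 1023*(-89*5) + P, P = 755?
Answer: sqrt(1703126) ≈ 1305.0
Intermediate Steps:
Z(p, U) = -5192 + 4*U + 4*p (Z(p, U) = 4*((p + U) - 1298) = 4*((U + p) - 1298) = 4*(-1298 + U + p) = -5192 + 4*U + 4*p)
r = -454480 (r = 1023*(-89*5) + 755 = 1023*(-445) + 755 = -455235 + 755 = -454480)
sqrt(r + (2167638 + Z(o(-12), -1466))) = sqrt(-454480 + (2167638 + (-5192 + 4*(-1466) + 4*(-4 - 12)**2))) = sqrt(-454480 + (2167638 + (-5192 - 5864 + 4*(-16)**2))) = sqrt(-454480 + (2167638 + (-5192 - 5864 + 4*256))) = sqrt(-454480 + (2167638 + (-5192 - 5864 + 1024))) = sqrt(-454480 + (2167638 - 10032)) = sqrt(-454480 + 2157606) = sqrt(1703126)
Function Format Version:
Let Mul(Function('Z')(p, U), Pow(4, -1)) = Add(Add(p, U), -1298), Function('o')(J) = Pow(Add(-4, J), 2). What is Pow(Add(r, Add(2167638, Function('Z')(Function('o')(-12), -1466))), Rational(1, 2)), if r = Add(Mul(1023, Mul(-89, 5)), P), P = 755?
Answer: Pow(1703126, Rational(1, 2)) ≈ 1305.0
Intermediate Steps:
Function('Z')(p, U) = Add(-5192, Mul(4, U), Mul(4, p)) (Function('Z')(p, U) = Mul(4, Add(Add(p, U), -1298)) = Mul(4, Add(Add(U, p), -1298)) = Mul(4, Add(-1298, U, p)) = Add(-5192, Mul(4, U), Mul(4, p)))
r = -454480 (r = Add(Mul(1023, Mul(-89, 5)), 755) = Add(Mul(1023, -445), 755) = Add(-455235, 755) = -454480)
Pow(Add(r, Add(2167638, Function('Z')(Function('o')(-12), -1466))), Rational(1, 2)) = Pow(Add(-454480, Add(2167638, Add(-5192, Mul(4, -1466), Mul(4, Pow(Add(-4, -12), 2))))), Rational(1, 2)) = Pow(Add(-454480, Add(2167638, Add(-5192, -5864, Mul(4, Pow(-16, 2))))), Rational(1, 2)) = Pow(Add(-454480, Add(2167638, Add(-5192, -5864, Mul(4, 256)))), Rational(1, 2)) = Pow(Add(-454480, Add(2167638, Add(-5192, -5864, 1024))), Rational(1, 2)) = Pow(Add(-454480, Add(2167638, -10032)), Rational(1, 2)) = Pow(Add(-454480, 2157606), Rational(1, 2)) = Pow(1703126, Rational(1, 2))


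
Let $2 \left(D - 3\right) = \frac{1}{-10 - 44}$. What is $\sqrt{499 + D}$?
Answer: $\frac{\sqrt{162645}}{18} \approx 22.405$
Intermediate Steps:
$D = \frac{323}{108}$ ($D = 3 + \frac{1}{2 \left(-10 - 44\right)} = 3 + \frac{1}{2 \left(-54\right)} = 3 + \frac{1}{2} \left(- \frac{1}{54}\right) = 3 - \frac{1}{108} = \frac{323}{108} \approx 2.9907$)
$\sqrt{499 + D} = \sqrt{499 + \frac{323}{108}} = \sqrt{\frac{54215}{108}} = \frac{\sqrt{162645}}{18}$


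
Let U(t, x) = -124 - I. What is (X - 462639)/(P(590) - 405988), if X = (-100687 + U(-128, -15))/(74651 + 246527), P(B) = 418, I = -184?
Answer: 148589569369/130260161460 ≈ 1.1407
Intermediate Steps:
U(t, x) = 60 (U(t, x) = -124 - 1*(-184) = -124 + 184 = 60)
X = -100627/321178 (X = (-100687 + 60)/(74651 + 246527) = -100627/321178 ≈ -0.31331)
(X - 462639)/(P(590) - 405988) = (-100627/321178 - 462639)/(418 - 405988) = -148589569369/321178/(-405570) = -148589569369/321178*(-1/405570) = 148589569369/130260161460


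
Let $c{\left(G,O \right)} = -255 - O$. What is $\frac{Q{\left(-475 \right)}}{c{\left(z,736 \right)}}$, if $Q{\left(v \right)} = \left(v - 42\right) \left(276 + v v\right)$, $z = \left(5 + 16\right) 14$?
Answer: $\frac{116790817}{991} \approx 1.1785 \cdot 10^{5}$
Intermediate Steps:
$z = 294$ ($z = 21 \cdot 14 = 294$)
$Q{\left(v \right)} = \left(-42 + v\right) \left(276 + v^{2}\right)$
$\frac{Q{\left(-475 \right)}}{c{\left(z,736 \right)}} = \frac{-11592 + \left(-475\right)^{3} - 42 \left(-475\right)^{2} + 276 \left(-475\right)}{-255 - 736} = \frac{-11592 - 107171875 - 9476250 - 131100}{-255 - 736} = \frac{-11592 - 107171875 - 9476250 - 131100}{-991} = \left(-116790817\right) \left(- \frac{1}{991}\right) = \frac{116790817}{991}$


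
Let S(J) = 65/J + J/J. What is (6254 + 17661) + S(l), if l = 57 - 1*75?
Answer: 430423/18 ≈ 23912.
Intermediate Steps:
l = -18 (l = 57 - 75 = -18)
S(J) = 1 + 65/J (S(J) = 65/J + 1 = 1 + 65/J)
(6254 + 17661) + S(l) = (6254 + 17661) + (65 - 18)/(-18) = 23915 - 1/18*47 = 23915 - 47/18 = 430423/18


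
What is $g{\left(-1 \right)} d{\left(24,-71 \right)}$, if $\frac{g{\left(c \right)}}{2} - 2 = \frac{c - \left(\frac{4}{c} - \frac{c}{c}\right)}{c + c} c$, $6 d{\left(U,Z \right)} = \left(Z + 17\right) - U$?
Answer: $-104$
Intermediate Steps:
$d{\left(U,Z \right)} = \frac{17}{6} - \frac{U}{6} + \frac{Z}{6}$ ($d{\left(U,Z \right)} = \frac{\left(Z + 17\right) - U}{6} = \frac{\left(17 + Z\right) - U}{6} = \frac{17 + Z - U}{6} = \frac{17}{6} - \frac{U}{6} + \frac{Z}{6}$)
$g{\left(c \right)} = 5 + c - \frac{4}{c}$ ($g{\left(c \right)} = 4 + 2 \frac{c - \left(\frac{4}{c} - \frac{c}{c}\right)}{c + c} c = 4 + 2 \frac{c + \left(1 - \frac{4}{c}\right)}{2 c} c = 4 + 2 \left(1 + c - \frac{4}{c}\right) \frac{1}{2 c} c = 4 + 2 \frac{1 + c - \frac{4}{c}}{2 c} c = 4 + 2 \left(\frac{1}{2} + \frac{c}{2} - \frac{2}{c}\right) = 4 + \left(1 + c - \frac{4}{c}\right) = 5 + c - \frac{4}{c}$)
$g{\left(-1 \right)} d{\left(24,-71 \right)} = \left(5 - 1 - \frac{4}{-1}\right) \left(\frac{17}{6} - 4 + \frac{1}{6} \left(-71\right)\right) = \left(5 - 1 - -4\right) \left(\frac{17}{6} - 4 - \frac{71}{6}\right) = \left(5 - 1 + 4\right) \left(-13\right) = 8 \left(-13\right) = -104$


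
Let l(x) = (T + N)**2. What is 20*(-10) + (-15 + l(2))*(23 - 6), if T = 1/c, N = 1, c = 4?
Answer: -6855/16 ≈ -428.44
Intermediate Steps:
T = 1/4 ≈ 0.25000
l(x) = 25/16 (l(x) = (1/4 + 1)**2 = (5/4)**2 = 25/16)
20*(-10) + (-15 + l(2))*(23 - 6) = 20*(-10) + (-15 + 25/16)*(23 - 6) = -200 - 215/16*17 = -200 - 3655/16 = -6855/16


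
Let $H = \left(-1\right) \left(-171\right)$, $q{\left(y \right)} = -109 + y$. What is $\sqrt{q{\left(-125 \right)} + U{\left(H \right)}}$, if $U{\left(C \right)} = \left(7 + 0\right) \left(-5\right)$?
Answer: $i \sqrt{269} \approx 16.401 i$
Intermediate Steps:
$H = 171$
$U{\left(C \right)} = -35$ ($U{\left(C \right)} = 7 \left(-5\right) = -35$)
$\sqrt{q{\left(-125 \right)} + U{\left(H \right)}} = \sqrt{\left(-109 - 125\right) - 35} = \sqrt{-234 - 35} = \sqrt{-269} = i \sqrt{269}$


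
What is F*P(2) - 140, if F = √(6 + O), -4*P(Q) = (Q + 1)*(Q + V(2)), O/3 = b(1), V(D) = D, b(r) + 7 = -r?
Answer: -140 - 9*I*√2 ≈ -140.0 - 12.728*I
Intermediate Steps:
b(r) = -7 - r
O = -24 (O = 3*(-7 - 1*1) = 3*(-7 - 1) = 3*(-8) = -24)
P(Q) = -(1 + Q)*(2 + Q)/4 (P(Q) = -(Q + 1)*(Q + 2)/4 = -(1 + Q)*(2 + Q)/4)
F = 3*I*√2 (F = √(6 - 24) = √(-18) = 3*I*√2 ≈ 4.2426*I)
F*P(2) - 140 = (3*I*√2)*(-½ - ¾*2 - ¼*2²) - 140 = (3*I*√2)*(-½ - 3/2 - ¼*4) - 140 = (3*I*√2)*(-½ - 3/2 - 1) - 140 = (3*I*√2)*(-3) - 140 = -9*I*√2 - 140 = -140 - 9*I*√2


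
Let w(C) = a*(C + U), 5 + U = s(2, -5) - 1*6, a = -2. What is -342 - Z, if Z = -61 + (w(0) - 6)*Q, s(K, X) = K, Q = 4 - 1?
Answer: -317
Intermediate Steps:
Q = 3
U = -9 (U = -5 + (2 - 1*6) = -5 + (2 - 6) = -5 - 4 = -9)
w(C) = 18 - 2*C (w(C) = -2*(C - 9) = -2*(-9 + C) = 18 - 2*C)
Z = -25 (Z = -61 + ((18 - 2*0) - 6)*3 = -61 + ((18 + 0) - 6)*3 = -61 + (18 - 6)*3 = -61 + 12*3 = -61 + 36 = -25)
-342 - Z = -342 - 1*(-25) = -342 + 25 = -317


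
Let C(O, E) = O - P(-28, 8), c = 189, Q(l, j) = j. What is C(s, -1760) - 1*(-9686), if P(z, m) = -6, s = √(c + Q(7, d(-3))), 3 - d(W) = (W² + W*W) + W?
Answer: 9692 + √177 ≈ 9705.3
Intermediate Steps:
d(W) = 3 - W - 2*W² (d(W) = 3 - ((W² + W*W) + W) = 3 - ((W² + W²) + W) = 3 - (2*W² + W) = 3 - (W + 2*W²) = 3 + (-W - 2*W²) = 3 - W - 2*W²)
s = √177 (s = √(189 + (3 - 1*(-3) - 2*(-3)²)) = √(189 + (3 + 3 - 2*9)) = √(189 + (3 + 3 - 18)) = √(189 - 12) = √177 ≈ 13.304)
C(O, E) = 6 + O (C(O, E) = O - 1*(-6) = O + 6 = 6 + O)
C(s, -1760) - 1*(-9686) = (6 + √177) - 1*(-9686) = (6 + √177) + 9686 = 9692 + √177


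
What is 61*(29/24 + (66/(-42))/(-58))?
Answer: 367159/4872 ≈ 75.361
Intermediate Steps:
61*(29/24 + (66/(-42))/(-58)) = 61*(29*(1/24) + (66*(-1/42))*(-1/58)) = 61*(29/24 - 11/7*(-1/58)) = 61*(29/24 + 11/406) = 61*(6019/4872) = 367159/4872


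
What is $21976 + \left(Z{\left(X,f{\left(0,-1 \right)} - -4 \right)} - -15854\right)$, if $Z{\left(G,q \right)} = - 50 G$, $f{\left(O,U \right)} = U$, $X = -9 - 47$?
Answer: $40630$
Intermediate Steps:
$X = -56$
$21976 + \left(Z{\left(X,f{\left(0,-1 \right)} - -4 \right)} - -15854\right) = 21976 - -18654 = 21976 + \left(2800 + 15854\right) = 21976 + 18654 = 40630$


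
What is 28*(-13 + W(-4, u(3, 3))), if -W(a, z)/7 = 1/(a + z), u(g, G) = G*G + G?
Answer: -777/2 ≈ -388.50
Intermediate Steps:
u(g, G) = G + G² (u(g, G) = G² + G = G + G²)
W(a, z) = -7/(a + z)
28*(-13 + W(-4, u(3, 3))) = 28*(-13 - 7/(-4 + 3*(1 + 3))) = 28*(-13 - 7/(-4 + 3*4)) = 28*(-13 - 7/(-4 + 12)) = 28*(-13 - 7/8) = 28*(-111/8) = -777/2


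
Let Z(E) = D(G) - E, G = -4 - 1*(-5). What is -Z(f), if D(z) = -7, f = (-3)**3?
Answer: -20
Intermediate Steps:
f = -27
G = 1 (G = -4 + 5 = 1)
Z(E) = -7 - E
-Z(f) = -(-7 - 1*(-27)) = -(-7 + 27) = -1*20 = -20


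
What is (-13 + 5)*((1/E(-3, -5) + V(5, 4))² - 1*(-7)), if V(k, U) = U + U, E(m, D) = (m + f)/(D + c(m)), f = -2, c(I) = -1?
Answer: -18328/25 ≈ -733.12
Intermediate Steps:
E(m, D) = (-2 + m)/(-1 + D) (E(m, D) = (m - 2)/(D - 1) = (-2 + m)/(-1 + D))
V(k, U) = 2*U
(-13 + 5)*((1/E(-3, -5) + V(5, 4))² - 1*(-7)) = (-13 + 5)*((1/((-2 - 3)/(-1 - 5)) + 2*4)² - 1*(-7)) = -8*((1/(-5/(-6)) + 8)² + 7) = -8*((1/(-⅙*(-5)) + 8)² + 7) = -8*((1/(⅚) + 8)² + 7) = -8*((1*(6/5) + 8)² + 7) = -8*((6/5 + 8)² + 7) = -8*((46/5)² + 7) = -8*(2116/25 + 7) = -8*2291/25 = -18328/25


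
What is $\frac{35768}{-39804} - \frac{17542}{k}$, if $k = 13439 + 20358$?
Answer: $- \frac{476773216}{336313947} \approx -1.4176$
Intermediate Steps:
$k = 33797$
$\frac{35768}{-39804} - \frac{17542}{k} = \frac{35768}{-39804} - \frac{17542}{33797} = 35768 \left(- \frac{1}{39804}\right) - \frac{17542}{33797} = - \frac{8942}{9951} - \frac{17542}{33797} = - \frac{476773216}{336313947}$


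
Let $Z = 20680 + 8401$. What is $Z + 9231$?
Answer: $38312$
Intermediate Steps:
$Z = 29081$
$Z + 9231 = 29081 + 9231 = 38312$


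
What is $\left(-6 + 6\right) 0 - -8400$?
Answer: $8400$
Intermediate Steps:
$\left(-6 + 6\right) 0 - -8400 = 0 \cdot 0 + 8400 = 0 + 8400 = 8400$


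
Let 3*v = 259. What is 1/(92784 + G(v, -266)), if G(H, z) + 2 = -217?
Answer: 1/92565 ≈ 1.0803e-5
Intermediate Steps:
v = 259/3 (v = (⅓)*259 = 259/3 ≈ 86.333)
G(H, z) = -219 (G(H, z) = -2 - 217 = -219)
1/(92784 + G(v, -266)) = 1/(92784 - 219) = 1/92565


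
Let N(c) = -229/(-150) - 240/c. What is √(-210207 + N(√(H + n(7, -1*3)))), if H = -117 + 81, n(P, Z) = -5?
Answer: √(-318019860606 + 8856000*I*√41)/1230 ≈ 0.040876 + 458.48*I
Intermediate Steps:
H = -36
N(c) = 229/150 - 240/c (N(c) = -229*(-1/150) - 240/c = 229/150 - 240/c)
√(-210207 + N(√(H + n(7, -1*3)))) = √(-210207 + (229/150 - 240/√(-36 - 5))) = √(-210207 + (229/150 - 240*(-I*√41/41))) = √(-210207 + (229/150 - (-240)*I*√41/41)) = √(-210207 + (229/150 + 240*I*√41/41)) = √(-31530821/150 + 240*I*√41/41)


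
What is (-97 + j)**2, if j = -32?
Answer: 16641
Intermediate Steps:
(-97 + j)**2 = (-97 - 32)**2 = (-129)**2 = 16641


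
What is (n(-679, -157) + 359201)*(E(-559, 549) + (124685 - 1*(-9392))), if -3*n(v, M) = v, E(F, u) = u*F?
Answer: -186342225548/3 ≈ -6.2114e+10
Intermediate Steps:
E(F, u) = F*u
n(v, M) = -v/3
(n(-679, -157) + 359201)*(E(-559, 549) + (124685 - 1*(-9392))) = (-⅓*(-679) + 359201)*(-559*549 + (124685 - 1*(-9392))) = (679/3 + 359201)*(-306891 + (124685 + 9392)) = 1078282*(-306891 + 134077)/3 = (1078282/3)*(-172814) = -186342225548/3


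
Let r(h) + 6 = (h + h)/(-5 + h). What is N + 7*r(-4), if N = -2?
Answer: -340/9 ≈ -37.778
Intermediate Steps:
r(h) = -6 + 2*h/(-5 + h) (r(h) = -6 + (h + h)/(-5 + h) = -6 + (2*h)/(-5 + h) = -6 + 2*h/(-5 + h))
N + 7*r(-4) = -2 + 7*(2*(15 - 2*(-4))/(-5 - 4)) = -2 + 7*(2*(15 + 8)/(-9)) = -2 + 7*(2*(-1/9)*23) = -2 + 7*(-46/9) = -2 - 322/9 = -340/9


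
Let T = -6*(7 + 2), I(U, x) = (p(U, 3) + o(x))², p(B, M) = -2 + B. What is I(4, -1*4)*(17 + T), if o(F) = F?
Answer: -148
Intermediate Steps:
I(U, x) = (-2 + U + x)² (I(U, x) = ((-2 + U) + x)² = (-2 + U + x)²)
T = -54 (T = -6*9 = -54)
I(4, -1*4)*(17 + T) = (-2 + 4 - 1*4)²*(17 - 54) = (-2 + 4 - 4)²*(-37) = (-2)²*(-37) = 4*(-37) = -148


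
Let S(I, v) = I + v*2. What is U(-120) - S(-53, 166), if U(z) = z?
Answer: -399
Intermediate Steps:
S(I, v) = I + 2*v
U(-120) - S(-53, 166) = -120 - (-53 + 2*166) = -120 - (-53 + 332) = -120 - 1*279 = -120 - 279 = -399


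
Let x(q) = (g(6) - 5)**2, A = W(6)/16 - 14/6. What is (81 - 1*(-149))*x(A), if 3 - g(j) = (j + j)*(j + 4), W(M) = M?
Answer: 3423320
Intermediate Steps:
g(j) = 3 - 2*j*(4 + j) (g(j) = 3 - (j + j)*(j + 4) = 3 - 2*j*(4 + j))
A = -47/24 (A = 6/16 - 14/6 = 6*(1/16) - 14*1/6 = 3/8 - 7/3 = -47/24 ≈ -1.9583)
x(q) = 14884 (x(q) = ((3 - 8*6 - 2*6**2) - 5)**2 = ((3 - 48 - 2*36) - 5)**2 = ((3 - 48 - 72) - 5)**2 = (-117 - 5)**2 = (-122)**2 = 14884)
(81 - 1*(-149))*x(A) = (81 - 1*(-149))*14884 = (81 + 149)*14884 = 230*14884 = 3423320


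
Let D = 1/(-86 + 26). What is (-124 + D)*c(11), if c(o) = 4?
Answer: -7441/15 ≈ -496.07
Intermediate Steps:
D = -1/60 (D = 1/(-60) = -1/60 ≈ -0.016667)
(-124 + D)*c(11) = (-124 - 1/60)*4 = -7441/60*4 = -7441/15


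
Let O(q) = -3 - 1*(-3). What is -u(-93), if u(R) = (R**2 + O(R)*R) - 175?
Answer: -8474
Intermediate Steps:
O(q) = 0 (O(q) = -3 + 3 = 0)
u(R) = -175 + R**2 (u(R) = (R**2 + 0*R) - 175 = (R**2 + 0) - 175 = R**2 - 175 = -175 + R**2)
-u(-93) = -(-175 + (-93)**2) = -(-175 + 8649) = -1*8474 = -8474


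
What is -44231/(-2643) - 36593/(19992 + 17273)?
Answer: 1551552916/98491395 ≈ 15.753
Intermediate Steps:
-44231/(-2643) - 36593/(19992 + 17273) = -44231*(-1/2643) - 36593/37265 = 44231/2643 - 36593*1/37265 = 44231/2643 - 36593/37265 = 1551552916/98491395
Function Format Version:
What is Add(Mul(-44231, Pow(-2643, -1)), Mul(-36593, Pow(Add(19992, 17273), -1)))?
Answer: Rational(1551552916, 98491395) ≈ 15.753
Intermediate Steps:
Add(Mul(-44231, Pow(-2643, -1)), Mul(-36593, Pow(Add(19992, 17273), -1))) = Add(Mul(-44231, Rational(-1, 2643)), Mul(-36593, Pow(37265, -1))) = Add(Rational(44231, 2643), Mul(-36593, Rational(1, 37265))) = Add(Rational(44231, 2643), Rational(-36593, 37265)) = Rational(1551552916, 98491395)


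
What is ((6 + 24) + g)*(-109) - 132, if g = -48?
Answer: 1830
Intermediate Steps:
((6 + 24) + g)*(-109) - 132 = ((6 + 24) - 48)*(-109) - 132 = (30 - 48)*(-109) - 132 = -18*(-109) - 132 = 1962 - 132 = 1830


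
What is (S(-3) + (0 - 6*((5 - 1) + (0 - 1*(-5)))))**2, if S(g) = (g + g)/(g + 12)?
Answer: 26896/9 ≈ 2988.4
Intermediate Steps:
S(g) = 2*g/(12 + g) (S(g) = (2*g)/(12 + g) = 2*g/(12 + g))
(S(-3) + (0 - 6*((5 - 1) + (0 - 1*(-5)))))**2 = (2*(-3)/(12 - 3) + (0 - 6*((5 - 1) + (0 - 1*(-5)))))**2 = (2*(-3)/9 + (0 - 6*(4 + (0 + 5))))**2 = (2*(-3)*(1/9) + (0 - 6*(4 + 5)))**2 = (-2/3 + (0 - 6*9))**2 = (-2/3 + (0 - 54))**2 = (-2/3 - 54)**2 = (-164/3)**2 = 26896/9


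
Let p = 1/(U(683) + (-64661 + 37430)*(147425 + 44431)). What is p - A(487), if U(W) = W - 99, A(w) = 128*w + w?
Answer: -328214375439097/5224430152 ≈ -62823.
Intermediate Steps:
A(w) = 129*w
U(W) = -99 + W
p = -1/5224430152 (p = 1/((-99 + 683) + (-64661 + 37430)*(147425 + 44431)) = 1/(584 - 27231*191856) = 1/(584 - 5224430736) = 1/(-5224430152) = -1/5224430152 ≈ -1.9141e-10)
p - A(487) = -1/5224430152 - 129*487 = -1/5224430152 - 1*62823 = -1/5224430152 - 62823 = -328214375439097/5224430152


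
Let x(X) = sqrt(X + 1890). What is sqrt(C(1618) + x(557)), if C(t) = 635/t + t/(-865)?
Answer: sqrt(-2895219080930 + 1958796184900*sqrt(2447))/1399570 ≈ 6.9274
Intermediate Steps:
C(t) = 635/t - t/865 (C(t) = 635/t + t*(-1/865) = 635/t - t/865)
x(X) = sqrt(1890 + X)
sqrt(C(1618) + x(557)) = sqrt((635/1618 - 1/865*1618) + sqrt(1890 + 557)) = sqrt((635*(1/1618) - 1618/865) + sqrt(2447)) = sqrt((635/1618 - 1618/865) + sqrt(2447)) = sqrt(-2068649/1399570 + sqrt(2447))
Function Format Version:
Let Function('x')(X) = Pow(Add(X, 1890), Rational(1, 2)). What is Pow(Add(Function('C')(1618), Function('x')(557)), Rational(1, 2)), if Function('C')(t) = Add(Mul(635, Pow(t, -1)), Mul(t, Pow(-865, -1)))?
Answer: Mul(Rational(1, 1399570), Pow(Add(-2895219080930, Mul(1958796184900, Pow(2447, Rational(1, 2)))), Rational(1, 2))) ≈ 6.9274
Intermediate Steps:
Function('C')(t) = Add(Mul(635, Pow(t, -1)), Mul(Rational(-1, 865), t)) (Function('C')(t) = Add(Mul(635, Pow(t, -1)), Mul(t, Rational(-1, 865))) = Add(Mul(635, Pow(t, -1)), Mul(Rational(-1, 865), t)))
Function('x')(X) = Pow(Add(1890, X), Rational(1, 2))
Pow(Add(Function('C')(1618), Function('x')(557)), Rational(1, 2)) = Pow(Add(Add(Mul(635, Pow(1618, -1)), Mul(Rational(-1, 865), 1618)), Pow(Add(1890, 557), Rational(1, 2))), Rational(1, 2)) = Pow(Add(Add(Mul(635, Rational(1, 1618)), Rational(-1618, 865)), Pow(2447, Rational(1, 2))), Rational(1, 2)) = Pow(Add(Add(Rational(635, 1618), Rational(-1618, 865)), Pow(2447, Rational(1, 2))), Rational(1, 2)) = Pow(Add(Rational(-2068649, 1399570), Pow(2447, Rational(1, 2))), Rational(1, 2))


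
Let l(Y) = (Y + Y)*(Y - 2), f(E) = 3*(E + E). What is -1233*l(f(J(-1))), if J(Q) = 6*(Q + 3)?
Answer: -12428640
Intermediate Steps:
J(Q) = 18 + 6*Q (J(Q) = 6*(3 + Q) = 18 + 6*Q)
f(E) = 6*E (f(E) = 3*(2*E) = 6*E)
l(Y) = 2*Y*(-2 + Y) (l(Y) = (2*Y)*(-2 + Y) = 2*Y*(-2 + Y))
-1233*l(f(J(-1))) = -2466*6*(18 + 6*(-1))*(-2 + 6*(18 + 6*(-1))) = -2466*6*(18 - 6)*(-2 + 6*(18 - 6)) = -2466*6*12*(-2 + 6*12) = -2466*72*(-2 + 72) = -2466*72*70 = -1233*10080 = -12428640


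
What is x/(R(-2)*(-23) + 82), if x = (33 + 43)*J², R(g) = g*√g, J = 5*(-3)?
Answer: 116850/913 - 65550*I*√2/913 ≈ 127.98 - 101.54*I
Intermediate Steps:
J = -15
R(g) = g^(3/2)
x = 17100 (x = (33 + 43)*(-15)² = 76*225 = 17100)
x/(R(-2)*(-23) + 82) = 17100/((-2)^(3/2)*(-23) + 82) = 17100/(-2*I*√2*(-23) + 82) = 17100/(46*I*√2 + 82) = 17100/(82 + 46*I*√2)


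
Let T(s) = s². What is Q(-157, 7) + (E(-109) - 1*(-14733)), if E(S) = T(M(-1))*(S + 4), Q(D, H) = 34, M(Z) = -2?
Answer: 14347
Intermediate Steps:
E(S) = 16 + 4*S (E(S) = (-2)²*(S + 4) = 4*(4 + S) = 16 + 4*S)
Q(-157, 7) + (E(-109) - 1*(-14733)) = 34 + ((16 + 4*(-109)) - 1*(-14733)) = 34 + ((16 - 436) + 14733) = 34 + (-420 + 14733) = 34 + 14313 = 14347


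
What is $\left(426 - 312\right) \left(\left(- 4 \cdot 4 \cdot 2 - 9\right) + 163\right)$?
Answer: $13908$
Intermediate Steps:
$\left(426 - 312\right) \left(\left(- 4 \cdot 4 \cdot 2 - 9\right) + 163\right) = 114 \left(\left(\left(-4\right) 8 - 9\right) + 163\right) = 114 \left(\left(-32 - 9\right) + 163\right) = 114 \left(-41 + 163\right) = 114 \cdot 122 = 13908$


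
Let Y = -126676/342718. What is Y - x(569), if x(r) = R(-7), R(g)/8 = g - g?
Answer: -63338/171359 ≈ -0.36962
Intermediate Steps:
R(g) = 0 (R(g) = 8*(g - g) = 8*0 = 0)
x(r) = 0
Y = -63338/171359 (Y = -126676*1/342718 = -63338/171359 ≈ -0.36962)
Y - x(569) = -63338/171359 - 1*0 = -63338/171359 + 0 = -63338/171359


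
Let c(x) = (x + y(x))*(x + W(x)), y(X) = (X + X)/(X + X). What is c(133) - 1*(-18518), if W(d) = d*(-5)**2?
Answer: 481890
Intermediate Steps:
y(X) = 1 (y(X) = (2*X)/((2*X)) = (2*X)*(1/(2*X)) = 1)
W(d) = 25*d (W(d) = d*25 = 25*d)
c(x) = 26*x*(1 + x) (c(x) = (x + 1)*(x + 25*x) = (1 + x)*(26*x) = 26*x*(1 + x))
c(133) - 1*(-18518) = 26*133*(1 + 133) - 1*(-18518) = 26*133*134 + 18518 = 463372 + 18518 = 481890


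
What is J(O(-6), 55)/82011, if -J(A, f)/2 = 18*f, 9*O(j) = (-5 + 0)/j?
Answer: -660/27337 ≈ -0.024143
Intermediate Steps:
O(j) = -5/(9*j) (O(j) = ((-5 + 0)/j)/9 = (-5/j)/9 = -5/(9*j))
J(A, f) = -36*f
J(O(-6), 55)/82011 = -36*55/82011 = -1980*1/82011 = -660/27337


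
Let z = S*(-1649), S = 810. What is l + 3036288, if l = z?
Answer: 1700598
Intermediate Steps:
z = -1335690 (z = 810*(-1649) = -1335690)
l = -1335690
l + 3036288 = -1335690 + 3036288 = 1700598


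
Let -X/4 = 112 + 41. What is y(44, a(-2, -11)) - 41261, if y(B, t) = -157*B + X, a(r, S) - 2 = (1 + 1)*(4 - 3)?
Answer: -48781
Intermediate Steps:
X = -612 (X = -4*(112 + 41) = -4*153 = -612)
a(r, S) = 4 (a(r, S) = 2 + (1 + 1)*(4 - 3) = 2 + 2*1 = 2 + 2 = 4)
y(B, t) = -612 - 157*B (y(B, t) = -157*B - 612 = -612 - 157*B)
y(44, a(-2, -11)) - 41261 = (-612 - 157*44) - 41261 = (-612 - 6908) - 41261 = -7520 - 41261 = -48781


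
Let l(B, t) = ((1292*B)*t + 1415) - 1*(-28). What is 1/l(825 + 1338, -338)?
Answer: -1/944572005 ≈ -1.0587e-9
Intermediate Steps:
l(B, t) = 1443 + 1292*B*t (l(B, t) = (1292*B*t + 1415) + 28 = (1415 + 1292*B*t) + 28 = 1443 + 1292*B*t)
1/l(825 + 1338, -338) = 1/(1443 + 1292*(825 + 1338)*(-338)) = 1/(1443 + 1292*2163*(-338)) = 1/(1443 - 944573448) = 1/(-944572005) = -1/944572005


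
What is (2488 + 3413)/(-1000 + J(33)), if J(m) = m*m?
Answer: 5901/89 ≈ 66.303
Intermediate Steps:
J(m) = m²
(2488 + 3413)/(-1000 + J(33)) = (2488 + 3413)/(-1000 + 33²) = 5901/(-1000 + 1089) = 5901/89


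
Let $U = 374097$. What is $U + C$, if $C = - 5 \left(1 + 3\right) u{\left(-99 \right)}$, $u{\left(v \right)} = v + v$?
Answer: $378057$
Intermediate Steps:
$u{\left(v \right)} = 2 v$
$C = 3960$ ($C = - 5 \left(1 + 3\right) 2 \left(-99\right) = \left(-5\right) 4 \left(-198\right) = \left(-20\right) \left(-198\right) = 3960$)
$U + C = 374097 + 3960 = 378057$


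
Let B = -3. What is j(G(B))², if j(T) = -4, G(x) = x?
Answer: 16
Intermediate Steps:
j(G(B))² = (-4)² = 16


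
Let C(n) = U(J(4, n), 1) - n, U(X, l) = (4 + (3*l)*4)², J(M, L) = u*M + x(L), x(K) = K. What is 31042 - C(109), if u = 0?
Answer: 30895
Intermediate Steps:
J(M, L) = L (J(M, L) = 0*M + L = 0 + L = L)
U(X, l) = (4 + 12*l)²
C(n) = 256 - n (C(n) = 16*(1 + 3*1)² - n = 16*(1 + 3)² - n = 16*4² - n = 16*16 - n = 256 - n)
31042 - C(109) = 31042 - (256 - 1*109) = 31042 - (256 - 109) = 31042 - 1*147 = 31042 - 147 = 30895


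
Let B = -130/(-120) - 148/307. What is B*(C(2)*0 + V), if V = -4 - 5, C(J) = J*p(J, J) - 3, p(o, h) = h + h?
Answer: -6645/1228 ≈ -5.4112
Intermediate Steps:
p(o, h) = 2*h
B = 2215/3684 (B = -130*(-1/120) - 148*1/307 = 13/12 - 148/307 = 2215/3684 ≈ 0.60125)
C(J) = -3 + 2*J² (C(J) = J*(2*J) - 3 = 2*J² - 3 = -3 + 2*J²)
V = -9
B*(C(2)*0 + V) = 2215*((-3 + 2*2²)*0 - 9)/3684 = 2215*((-3 + 2*4)*0 - 9)/3684 = 2215*((-3 + 8)*0 - 9)/3684 = 2215*(5*0 - 9)/3684 = 2215*(0 - 9)/3684 = (2215/3684)*(-9) = -6645/1228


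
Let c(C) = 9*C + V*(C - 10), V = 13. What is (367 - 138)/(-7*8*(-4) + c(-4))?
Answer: 229/6 ≈ 38.167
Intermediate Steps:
c(C) = -130 + 22*C (c(C) = 9*C + 13*(C - 10) = 9*C + 13*(-10 + C) = 9*C + (-130 + 13*C) = -130 + 22*C)
(367 - 138)/(-7*8*(-4) + c(-4)) = (367 - 138)/(-7*8*(-4) + (-130 + 22*(-4))) = 229/(-56*(-4) + (-130 - 88)) = 229/(224 - 218) = 229/6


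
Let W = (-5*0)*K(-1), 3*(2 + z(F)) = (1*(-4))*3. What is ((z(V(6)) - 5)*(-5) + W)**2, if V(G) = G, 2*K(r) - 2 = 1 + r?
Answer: 3025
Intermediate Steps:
K(r) = 3/2 + r/2 (K(r) = 1 + (1 + r)/2 = 1 + (1/2 + r/2) = 3/2 + r/2)
z(F) = -6 (z(F) = -2 + ((1*(-4))*3)/3 = -2 + (-4*3)/3 = -2 + (1/3)*(-12) = -2 - 4 = -6)
W = 0 (W = (-5*0)*(3/2 + (1/2)*(-1)) = 0*(3/2 - 1/2) = 0*1 = 0)
((z(V(6)) - 5)*(-5) + W)**2 = ((-6 - 5)*(-5) + 0)**2 = (-11*(-5) + 0)**2 = (55 + 0)**2 = 55**2 = 3025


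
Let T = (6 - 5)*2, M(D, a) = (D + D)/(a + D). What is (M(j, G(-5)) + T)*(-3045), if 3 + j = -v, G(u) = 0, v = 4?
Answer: -12180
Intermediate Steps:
j = -7 (j = -3 - 1*4 = -3 - 4 = -7)
M(D, a) = 2*D/(D + a) (M(D, a) = (2*D)/(D + a) = 2*D/(D + a))
T = 2 (T = 1*2 = 2)
(M(j, G(-5)) + T)*(-3045) = (2*(-7)/(-7 + 0) + 2)*(-3045) = (2*(-7)/(-7) + 2)*(-3045) = (2*(-7)*(-1/7) + 2)*(-3045) = (2 + 2)*(-3045) = 4*(-3045) = -12180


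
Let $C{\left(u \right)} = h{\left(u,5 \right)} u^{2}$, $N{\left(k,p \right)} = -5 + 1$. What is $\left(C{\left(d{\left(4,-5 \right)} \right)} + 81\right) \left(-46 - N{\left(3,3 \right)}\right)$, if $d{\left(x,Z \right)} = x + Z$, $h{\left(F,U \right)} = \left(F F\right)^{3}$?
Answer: $-3444$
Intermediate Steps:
$h{\left(F,U \right)} = F^{6}$ ($h{\left(F,U \right)} = \left(F^{2}\right)^{3} = F^{6}$)
$d{\left(x,Z \right)} = Z + x$
$N{\left(k,p \right)} = -4$
$C{\left(u \right)} = u^{8}$ ($C{\left(u \right)} = u^{6} u^{2} = u^{8}$)
$\left(C{\left(d{\left(4,-5 \right)} \right)} + 81\right) \left(-46 - N{\left(3,3 \right)}\right) = \left(\left(-5 + 4\right)^{8} + 81\right) \left(-46 - -4\right) = \left(\left(-1\right)^{8} + 81\right) \left(-46 + 4\right) = \left(1 + 81\right) \left(-42\right) = 82 \left(-42\right) = -3444$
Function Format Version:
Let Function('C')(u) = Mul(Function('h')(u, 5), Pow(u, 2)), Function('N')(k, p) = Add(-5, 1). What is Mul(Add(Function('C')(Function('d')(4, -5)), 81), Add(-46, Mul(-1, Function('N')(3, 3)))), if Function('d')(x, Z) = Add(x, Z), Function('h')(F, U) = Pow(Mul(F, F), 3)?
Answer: -3444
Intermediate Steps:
Function('h')(F, U) = Pow(F, 6) (Function('h')(F, U) = Pow(Pow(F, 2), 3) = Pow(F, 6))
Function('d')(x, Z) = Add(Z, x)
Function('N')(k, p) = -4
Function('C')(u) = Pow(u, 8) (Function('C')(u) = Mul(Pow(u, 6), Pow(u, 2)) = Pow(u, 8))
Mul(Add(Function('C')(Function('d')(4, -5)), 81), Add(-46, Mul(-1, Function('N')(3, 3)))) = Mul(Add(Pow(Add(-5, 4), 8), 81), Add(-46, Mul(-1, -4))) = Mul(Add(Pow(-1, 8), 81), Add(-46, 4)) = Mul(Add(1, 81), -42) = Mul(82, -42) = -3444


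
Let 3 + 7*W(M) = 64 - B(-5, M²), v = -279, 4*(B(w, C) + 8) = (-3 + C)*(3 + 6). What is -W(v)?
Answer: 50019/2 ≈ 25010.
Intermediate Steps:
B(w, C) = -59/4 + 9*C/4 (B(w, C) = -8 + ((-3 + C)*(3 + 6))/4 = -8 + ((-3 + C)*9)/4 = -8 + (-27 + 9*C)/4 = -8 + (-27/4 + 9*C/4) = -59/4 + 9*C/4)
W(M) = 303/28 - 9*M²/28 (W(M) = -3/7 + (64 - (-59/4 + 9*M²/4))/7 = -3/7 + (64 + (59/4 - 9*M²/4))/7 = -3/7 + (315/4 - 9*M²/4)/7 = -3/7 + (45/4 - 9*M²/28) = 303/28 - 9*M²/28)
-W(v) = -(303/28 - 9/28*(-279)²) = -(303/28 - 9/28*77841) = -(303/28 - 700569/28) = -1*(-50019/2) = 50019/2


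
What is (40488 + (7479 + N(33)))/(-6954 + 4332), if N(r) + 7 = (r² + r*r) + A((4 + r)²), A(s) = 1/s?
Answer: -994767/52022 ≈ -19.122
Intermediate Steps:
A(s) = 1/s
N(r) = -7 + (4 + r)⁻² + 2*r² (N(r) = -7 + ((r² + r*r) + 1/((4 + r)²)) = -7 + ((r² + r²) + (4 + r)⁻²) = -7 + (2*r² + (4 + r)⁻²) = -7 + ((4 + r)⁻² + 2*r²) = -7 + (4 + r)⁻² + 2*r²)
(40488 + (7479 + N(33)))/(-6954 + 4332) = (40488 + (7479 + (-7 + (4 + 33)⁻² + 2*33²)))/(-6954 + 4332) = (40488 + (7479 + (-7 + 37⁻² + 2*1089)))/(-2622) = (40488 + (7479 + (-7 + 1/1369 + 2178)))*(-1/2622) = (40488 + (7479 + 2972100/1369))*(-1/2622) = (40488 + 13210851/1369)*(-1/2622) = (68638923/1369)*(-1/2622) = -994767/52022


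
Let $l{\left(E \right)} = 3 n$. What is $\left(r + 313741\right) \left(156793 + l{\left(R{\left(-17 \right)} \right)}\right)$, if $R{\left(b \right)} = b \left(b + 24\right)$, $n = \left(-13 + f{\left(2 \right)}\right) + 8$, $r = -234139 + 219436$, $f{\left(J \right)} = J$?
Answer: $46884373792$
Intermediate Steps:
$r = -14703$
$n = -3$ ($n = \left(-13 + 2\right) + 8 = -11 + 8 = -3$)
$R{\left(b \right)} = b \left(24 + b\right)$
$l{\left(E \right)} = -9$ ($l{\left(E \right)} = 3 \left(-3\right) = -9$)
$\left(r + 313741\right) \left(156793 + l{\left(R{\left(-17 \right)} \right)}\right) = \left(-14703 + 313741\right) \left(156793 - 9\right) = 299038 \cdot 156784 = 46884373792$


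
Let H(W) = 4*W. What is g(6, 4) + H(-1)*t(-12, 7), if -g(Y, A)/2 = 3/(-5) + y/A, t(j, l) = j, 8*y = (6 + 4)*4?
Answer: 467/10 ≈ 46.700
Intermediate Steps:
y = 5 (y = ((6 + 4)*4)/8 = (10*4)/8 = (⅛)*40 = 5)
g(Y, A) = 6/5 - 10/A (g(Y, A) = -2*(3/(-5) + 5/A) = -2*(3*(-⅕) + 5/A) = -2*(-⅗ + 5/A) = 6/5 - 10/A)
g(6, 4) + H(-1)*t(-12, 7) = (6/5 - 10/4) + (4*(-1))*(-12) = (6/5 - 10*¼) - 4*(-12) = (6/5 - 5/2) + 48 = -13/10 + 48 = 467/10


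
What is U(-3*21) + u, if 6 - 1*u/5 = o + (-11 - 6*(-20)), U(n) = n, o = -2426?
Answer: 11552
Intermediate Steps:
u = 11615 (u = 30 - 5*(-2426 + (-11 - 6*(-20))) = 30 - 5*(-2426 + (-11 + 120)) = 30 - 5*(-2426 + 109) = 30 - 5*(-2317) = 30 + 11585 = 11615)
U(-3*21) + u = -3*21 + 11615 = -63 + 11615 = 11552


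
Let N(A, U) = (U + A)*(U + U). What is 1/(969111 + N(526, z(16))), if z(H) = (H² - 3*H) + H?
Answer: 1/1305111 ≈ 7.6622e-7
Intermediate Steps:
z(H) = H² - 2*H
N(A, U) = 2*U*(A + U) (N(A, U) = (A + U)*(2*U) = 2*U*(A + U))
1/(969111 + N(526, z(16))) = 1/(969111 + 2*(16*(-2 + 16))*(526 + 16*(-2 + 16))) = 1/(969111 + 2*(16*14)*(526 + 16*14)) = 1/(969111 + 2*224*(526 + 224)) = 1/(969111 + 2*224*750) = 1/(969111 + 336000) = 1/1305111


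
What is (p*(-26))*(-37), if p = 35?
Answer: 33670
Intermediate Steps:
(p*(-26))*(-37) = (35*(-26))*(-37) = -910*(-37) = 33670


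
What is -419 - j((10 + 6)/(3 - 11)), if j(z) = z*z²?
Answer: -411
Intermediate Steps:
j(z) = z³
-419 - j((10 + 6)/(3 - 11)) = -419 - ((10 + 6)/(3 - 11))³ = -419 - (16/(-8))³ = -419 - (16*(-⅛))³ = -419 - 1*(-2)³ = -419 - 1*(-8) = -419 + 8 = -411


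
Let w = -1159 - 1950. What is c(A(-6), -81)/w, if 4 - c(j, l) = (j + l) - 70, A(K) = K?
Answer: -161/3109 ≈ -0.051785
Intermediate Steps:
c(j, l) = 74 - j - l (c(j, l) = 4 - ((j + l) - 70) = 4 - (-70 + j + l) = 4 + (70 - j - l) = 74 - j - l)
w = -3109
c(A(-6), -81)/w = (74 - 1*(-6) - 1*(-81))/(-3109) = (74 + 6 + 81)*(-1/3109) = 161*(-1/3109) = -161/3109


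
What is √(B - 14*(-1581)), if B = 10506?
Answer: 8*√510 ≈ 180.67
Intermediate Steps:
√(B - 14*(-1581)) = √(10506 - 14*(-1581)) = √(10506 + 22134) = √32640 = 8*√510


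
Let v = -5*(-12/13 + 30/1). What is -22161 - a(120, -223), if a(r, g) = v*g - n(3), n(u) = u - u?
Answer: -709563/13 ≈ -54582.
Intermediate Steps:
n(u) = 0
v = -1890/13 (v = -5*(-12*1/13 + 30*1) = -5*(-12/13 + 30) = -5*378/13 = -1890/13 ≈ -145.38)
a(r, g) = -1890*g/13 (a(r, g) = -1890*g/13 - 1*0 = -1890*g/13 + 0 = -1890*g/13)
-22161 - a(120, -223) = -22161 - (-1890)*(-223)/13 = -22161 - 1*421470/13 = -22161 - 421470/13 = -709563/13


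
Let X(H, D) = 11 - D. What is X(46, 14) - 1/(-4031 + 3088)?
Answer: -2828/943 ≈ -2.9989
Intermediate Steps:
X(46, 14) - 1/(-4031 + 3088) = (11 - 1*14) - 1/(-4031 + 3088) = (11 - 14) - 1/(-943) = -3 - 1*(-1/943) = -3 + 1/943 = -2828/943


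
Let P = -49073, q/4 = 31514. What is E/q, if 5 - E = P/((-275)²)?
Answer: 213599/4766492500 ≈ 4.4813e-5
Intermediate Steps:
q = 126056 (q = 4*31514 = 126056)
E = 427198/75625 (E = 5 - (-49073)/((-275)²) = 5 - (-49073)/75625 = 5 - 1*(-49073/75625) = 5 + 49073/75625 = 427198/75625 ≈ 5.6489)
E/q = (427198/75625)/126056 = (427198/75625)*(1/126056) = 213599/4766492500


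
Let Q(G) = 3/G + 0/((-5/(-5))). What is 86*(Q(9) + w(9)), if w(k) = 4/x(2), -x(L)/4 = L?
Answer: -43/3 ≈ -14.333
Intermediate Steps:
x(L) = -4*L
Q(G) = 3/G (Q(G) = 3/G + 0/((-5*(-1/5))) = 3/G + 0/1 = 3/G + 0*1 = 3/G + 0 = 3/G)
w(k) = -1/2 (w(k) = 4/((-4*2)) = 4/(-8) = 4*(-1/8) = -1/2)
86*(Q(9) + w(9)) = 86*(3/9 - 1/2) = 86*(3*(1/9) - 1/2) = 86*(1/3 - 1/2) = 86*(-1/6) = -43/3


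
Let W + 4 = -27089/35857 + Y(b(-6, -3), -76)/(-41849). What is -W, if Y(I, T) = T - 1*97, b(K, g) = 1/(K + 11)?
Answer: 7129762672/1500579593 ≈ 4.7513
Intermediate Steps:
b(K, g) = 1/(11 + K)
Y(I, T) = -97 + T (Y(I, T) = T - 97 = -97 + T)
W = -7129762672/1500579593 (W = -4 + (-27089/35857 + (-97 - 76)/(-41849)) = -4 + (-27089*1/35857 - 173*(-1/41849)) = -4 + (-27089/35857 + 173/41849) = -4 - 1127444300/1500579593 = -7129762672/1500579593 ≈ -4.7513)
-W = -1*(-7129762672/1500579593) = 7129762672/1500579593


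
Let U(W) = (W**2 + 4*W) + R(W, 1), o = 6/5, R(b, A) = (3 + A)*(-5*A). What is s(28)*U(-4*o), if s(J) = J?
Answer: -11312/25 ≈ -452.48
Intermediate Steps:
R(b, A) = -5*A*(3 + A)
o = 6/5 (o = 6*(1/5) = 6/5 ≈ 1.2000)
U(W) = -20 + W**2 + 4*W (U(W) = (W**2 + 4*W) - 5*1*(3 + 1) = (W**2 + 4*W) - 5*1*4 = (W**2 + 4*W) - 20 = -20 + W**2 + 4*W)
s(28)*U(-4*o) = 28*(-20 + (-4*6/5)**2 + 4*(-4*6/5)) = 28*(-20 + (-24/5)**2 + 4*(-24/5)) = 28*(-20 + 576/25 - 96/5) = 28*(-404/25) = -11312/25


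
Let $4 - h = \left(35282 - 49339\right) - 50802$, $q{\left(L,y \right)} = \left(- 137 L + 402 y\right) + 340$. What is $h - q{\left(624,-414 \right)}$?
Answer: $316439$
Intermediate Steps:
$q{\left(L,y \right)} = 340 - 137 L + 402 y$
$h = 64863$ ($h = 4 - \left(\left(35282 - 49339\right) - 50802\right) = 4 - \left(-14057 - 50802\right) = 4 - -64859 = 4 + 64859 = 64863$)
$h - q{\left(624,-414 \right)} = 64863 - \left(340 - 85488 + 402 \left(-414\right)\right) = 64863 - \left(340 - 85488 - 166428\right) = 64863 - -251576 = 64863 + 251576 = 316439$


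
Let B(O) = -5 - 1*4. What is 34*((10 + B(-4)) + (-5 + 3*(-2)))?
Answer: -340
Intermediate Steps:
B(O) = -9 (B(O) = -5 - 4 = -9)
34*((10 + B(-4)) + (-5 + 3*(-2))) = 34*((10 - 9) + (-5 + 3*(-2))) = 34*(1 + (-5 - 6)) = 34*(1 - 11) = 34*(-10) = -340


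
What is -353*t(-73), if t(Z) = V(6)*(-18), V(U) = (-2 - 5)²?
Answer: 311346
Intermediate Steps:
V(U) = 49 (V(U) = (-7)² = 49)
t(Z) = -882 (t(Z) = 49*(-18) = -882)
-353*t(-73) = -353*(-882) = 311346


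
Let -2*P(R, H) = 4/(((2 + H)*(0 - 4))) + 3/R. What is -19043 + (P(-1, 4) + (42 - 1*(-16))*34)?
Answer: -204833/12 ≈ -17069.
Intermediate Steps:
P(R, H) = -2/(-8 - 4*H) - 3/(2*R) (P(R, H) = -(4/(((2 + H)*(0 - 4))) + 3/R)/2 = -(4/(((2 + H)*(-4))) + 3/R)/2 = -(4/(-8 - 4*H) + 3/R)/2 = -(3/R + 4/(-8 - 4*H))/2 = -2/(-8 - 4*H) - 3/(2*R))
-19043 + (P(-1, 4) + (42 - 1*(-16))*34) = -19043 + ((½)*(-6 - 1 - 3*4)/(-1*(2 + 4)) + (42 - 1*(-16))*34) = -19043 + ((½)*(-1)*(-6 - 1 - 12)/6 + (42 + 16)*34) = -19043 + ((½)*(-1)*(⅙)*(-19) + 58*34) = -19043 + (19/12 + 1972) = -19043 + 23683/12 = -204833/12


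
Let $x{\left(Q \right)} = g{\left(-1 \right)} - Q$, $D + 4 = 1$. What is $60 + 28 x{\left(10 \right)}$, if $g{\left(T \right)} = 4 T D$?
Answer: $116$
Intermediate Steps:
$D = -3$ ($D = -4 + 1 = -3$)
$g{\left(T \right)} = - 12 T$ ($g{\left(T \right)} = 4 T \left(-3\right) = - 12 T$)
$x{\left(Q \right)} = 12 - Q$ ($x{\left(Q \right)} = \left(-12\right) \left(-1\right) - Q = 12 - Q$)
$60 + 28 x{\left(10 \right)} = 60 + 28 \left(12 - 10\right) = 60 + 28 \cdot 2 = 60 + 56 = 116$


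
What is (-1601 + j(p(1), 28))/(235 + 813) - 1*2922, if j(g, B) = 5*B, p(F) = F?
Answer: -3063717/1048 ≈ -2923.4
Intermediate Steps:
(-1601 + j(p(1), 28))/(235 + 813) - 1*2922 = (-1601 + 5*28)/(235 + 813) - 1*2922 = (-1601 + 140)/1048 - 2922 = -1461*1/1048 - 2922 = -1461/1048 - 2922 = -3063717/1048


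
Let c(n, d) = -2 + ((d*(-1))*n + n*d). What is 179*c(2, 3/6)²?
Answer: 716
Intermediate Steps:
c(n, d) = -2 (c(n, d) = -2 + ((-d)*n + d*n) = -2 + (-d*n + d*n) = -2 + 0 = -2)
179*c(2, 3/6)² = 179*(-2)² = 179*4 = 716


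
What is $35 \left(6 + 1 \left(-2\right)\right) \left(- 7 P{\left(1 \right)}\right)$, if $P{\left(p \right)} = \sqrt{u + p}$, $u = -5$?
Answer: $- 1960 i \approx - 1960.0 i$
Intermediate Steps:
$P{\left(p \right)} = \sqrt{-5 + p}$
$35 \left(6 + 1 \left(-2\right)\right) \left(- 7 P{\left(1 \right)}\right) = 35 \left(6 + 1 \left(-2\right)\right) \left(- 7 \sqrt{-5 + 1}\right) = 35 \left(6 - 2\right) \left(- 7 \sqrt{-4}\right) = 35 \cdot 4 \left(- 7 \cdot 2 i\right) = 140 \left(- 14 i\right) = - 1960 i$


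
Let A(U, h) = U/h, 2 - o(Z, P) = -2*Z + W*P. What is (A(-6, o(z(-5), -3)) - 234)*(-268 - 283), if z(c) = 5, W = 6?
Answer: 645221/5 ≈ 1.2904e+5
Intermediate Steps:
o(Z, P) = 2 - 6*P + 2*Z (o(Z, P) = 2 - (-2*Z + 6*P) = 2 + (-6*P + 2*Z) = 2 - 6*P + 2*Z)
(A(-6, o(z(-5), -3)) - 234)*(-268 - 283) = (-6/(2 - 6*(-3) + 2*5) - 234)*(-268 - 283) = (-6/(2 + 18 + 10) - 234)*(-551) = (-6/30 - 234)*(-551) = (-6*1/30 - 234)*(-551) = (-1/5 - 234)*(-551) = -1171/5*(-551) = 645221/5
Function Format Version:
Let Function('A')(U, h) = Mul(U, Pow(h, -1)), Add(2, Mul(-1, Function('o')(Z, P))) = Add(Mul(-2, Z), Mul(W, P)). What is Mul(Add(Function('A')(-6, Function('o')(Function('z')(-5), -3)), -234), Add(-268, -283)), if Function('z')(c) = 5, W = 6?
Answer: Rational(645221, 5) ≈ 1.2904e+5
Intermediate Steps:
Function('o')(Z, P) = Add(2, Mul(-6, P), Mul(2, Z)) (Function('o')(Z, P) = Add(2, Mul(-1, Add(Mul(-2, Z), Mul(6, P)))) = Add(2, Add(Mul(-6, P), Mul(2, Z))) = Add(2, Mul(-6, P), Mul(2, Z)))
Mul(Add(Function('A')(-6, Function('o')(Function('z')(-5), -3)), -234), Add(-268, -283)) = Mul(Add(Mul(-6, Pow(Add(2, Mul(-6, -3), Mul(2, 5)), -1)), -234), Add(-268, -283)) = Mul(Add(Mul(-6, Pow(Add(2, 18, 10), -1)), -234), -551) = Mul(Add(Mul(-6, Pow(30, -1)), -234), -551) = Mul(Add(Mul(-6, Rational(1, 30)), -234), -551) = Mul(Add(Rational(-1, 5), -234), -551) = Mul(Rational(-1171, 5), -551) = Rational(645221, 5)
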